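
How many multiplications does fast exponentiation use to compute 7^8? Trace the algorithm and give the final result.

Computing 7^8 by squaring (build up from 7^1; each line after the first costs one multiplication):

7^1 = 7
7^2 = (7^1)^2 = 7^2 = 49
7^4 = (7^2)^2 = 49^2 = 2401
7^8 = (7^4)^2 = 2401^2 = 5764801

Result: 5764801
Multiplications needed: 3 (3 lines after 7^1)

7^8 = 5764801. Using exponentiation by squaring, this requires 3 multiplications. The key idea: if the exponent is even, square the half-power; if odd, multiply by the base once.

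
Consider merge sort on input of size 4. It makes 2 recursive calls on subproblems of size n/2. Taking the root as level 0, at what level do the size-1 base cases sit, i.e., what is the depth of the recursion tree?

For divide and conquer with division factor 2:

Problem sizes at each level:
Level 0: 4
Level 1: 2
Level 2: 1

The root is level 0 and the size-1 base case is level 2 (the tree spans levels 0 through 2, i.e. 3 levels counting the root), so the depth is the number of divisions: log_2(4) = 2

The recursion tree depth is log_2(4) = 2. At each level, the problem size is divided by 2, so it takes 2 divisions to reduce to a base case of size 1. The algorithm makes 2 recursive calls at each level.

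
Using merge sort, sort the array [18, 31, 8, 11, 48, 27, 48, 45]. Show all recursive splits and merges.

Merge sort trace:

Split: [18, 31, 8, 11, 48, 27, 48, 45] -> [18, 31, 8, 11] and [48, 27, 48, 45]
  Split: [18, 31, 8, 11] -> [18, 31] and [8, 11]
    Split: [18, 31] -> [18] and [31]
    Merge: [18] + [31] -> [18, 31]
    Split: [8, 11] -> [8] and [11]
    Merge: [8] + [11] -> [8, 11]
  Merge: [18, 31] + [8, 11] -> [8, 11, 18, 31]
  Split: [48, 27, 48, 45] -> [48, 27] and [48, 45]
    Split: [48, 27] -> [48] and [27]
    Merge: [48] + [27] -> [27, 48]
    Split: [48, 45] -> [48] and [45]
    Merge: [48] + [45] -> [45, 48]
  Merge: [27, 48] + [45, 48] -> [27, 45, 48, 48]
Merge: [8, 11, 18, 31] + [27, 45, 48, 48] -> [8, 11, 18, 27, 31, 45, 48, 48]

Final sorted array: [8, 11, 18, 27, 31, 45, 48, 48]

The merge sort proceeds by recursively splitting the array and merging sorted halves.
After all merges, the sorted array is [8, 11, 18, 27, 31, 45, 48, 48].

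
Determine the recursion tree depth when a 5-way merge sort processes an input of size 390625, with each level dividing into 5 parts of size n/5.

For divide and conquer with division factor 5:

Problem sizes at each level:
Level 0: 390625
Level 1: 78125
Level 2: 15625
Level 3: 3125
Level 4: 625
Level 5: 125
Level 6: 25
Level 7: 5
Level 8: 1

The root is level 0 and the size-1 base case is level 8 (the tree spans levels 0 through 8, i.e. 9 levels counting the root), so the depth is the number of divisions: log_5(390625) = 8

The recursion tree depth is log_5(390625) = 8. At each level, the problem size is divided by 5, so it takes 8 divisions to reduce to a base case of size 1. The algorithm makes 5 recursive calls at each level.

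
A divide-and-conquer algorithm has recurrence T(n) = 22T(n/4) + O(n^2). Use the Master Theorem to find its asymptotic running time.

Master Theorem for T(n) = 22T(n/4) + O(n^2):

a = 22, b = 4, c = 2
log_b(a) = log_4(22) = 2.2297

Case 1: c = 2 < log_4(22) = 2.2297
T(n) = O(n^(log_4 22))

For T(n) = 22T(n/4) + O(n^2): log_4(22) = 2.2297. This is Case 1 of the Master Theorem (c < log_b(a), work dominated by leaves), giving O(n^(log_4 22)).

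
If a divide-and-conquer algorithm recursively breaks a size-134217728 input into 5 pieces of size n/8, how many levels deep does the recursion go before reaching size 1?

For divide and conquer with division factor 8:

Problem sizes at each level:
Level 0: 134217728
Level 1: 16777216
Level 2: 2097152
Level 3: 262144
Level 4: 32768
Level 5: 4096
Level 6: 512
Level 7: 64
Level 8: 8
Level 9: 1

The root is level 0 and the size-1 base case is level 9 (the tree spans levels 0 through 9, i.e. 10 levels counting the root), so the depth is the number of divisions: log_8(134217728) = 9

The recursion tree depth is log_8(134217728) = 9. At each level, the problem size is divided by 8, so it takes 9 divisions to reduce to a base case of size 1. The algorithm makes 5 recursive calls at each level.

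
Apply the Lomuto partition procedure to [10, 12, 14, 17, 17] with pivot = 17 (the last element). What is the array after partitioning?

Lomuto partition with pivot = 17:

Initial array: [10, 12, 14, 17, 17]

arr[0]=10 <= 17: swap with position 0, array becomes [10, 12, 14, 17, 17]
arr[1]=12 <= 17: swap with position 1, array becomes [10, 12, 14, 17, 17]
arr[2]=14 <= 17: swap with position 2, array becomes [10, 12, 14, 17, 17]
arr[3]=17 <= 17: swap with position 3, array becomes [10, 12, 14, 17, 17]

Place pivot at position 4: [10, 12, 14, 17, 17]
Pivot position: 4

After partitioning with pivot 17, the array becomes [10, 12, 14, 17, 17]. The pivot is placed at index 4. All elements to the left of the pivot are <= 17, and all elements to the right are > 17.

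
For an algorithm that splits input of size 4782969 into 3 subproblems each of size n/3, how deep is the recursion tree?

For divide and conquer with division factor 3:

Problem sizes at each level:
Level 0: 4782969
Level 1: 1594323
Level 2: 531441
Level 3: 177147
Level 4: 59049
Level 5: 19683
Level 6: 6561
Level 7: 2187
Level 8: 729
Level 9: 243
Level 10: 81
Level 11: 27
Level 12: 9
Level 13: 3
Level 14: 1

The root is level 0 and the size-1 base case is level 14 (the tree spans levels 0 through 14, i.e. 15 levels counting the root), so the depth is the number of divisions: log_3(4782969) = 14

The recursion tree depth is log_3(4782969) = 14. At each level, the problem size is divided by 3, so it takes 14 divisions to reduce to a base case of size 1. The algorithm makes 3 recursive calls at each level.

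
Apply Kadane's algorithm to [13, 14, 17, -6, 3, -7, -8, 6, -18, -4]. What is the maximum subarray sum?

Using Kadane's algorithm on [13, 14, 17, -6, 3, -7, -8, 6, -18, -4]:

Scanning through the array:
Position 1 (value 14): max_ending_here = 27, max_so_far = 27
Position 2 (value 17): max_ending_here = 44, max_so_far = 44
Position 3 (value -6): max_ending_here = 38, max_so_far = 44
Position 4 (value 3): max_ending_here = 41, max_so_far = 44
Position 5 (value -7): max_ending_here = 34, max_so_far = 44
Position 6 (value -8): max_ending_here = 26, max_so_far = 44
Position 7 (value 6): max_ending_here = 32, max_so_far = 44
Position 8 (value -18): max_ending_here = 14, max_so_far = 44
Position 9 (value -4): max_ending_here = 10, max_so_far = 44

Maximum subarray: [13, 14, 17]
Maximum sum: 44

The maximum subarray is [13, 14, 17] with sum 44. This subarray runs from index 0 to index 2.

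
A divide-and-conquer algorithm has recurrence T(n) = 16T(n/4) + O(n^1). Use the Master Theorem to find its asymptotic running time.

Master Theorem for T(n) = 16T(n/4) + O(n^1):

a = 16, b = 4, c = 1
log_b(a) = log_4(16) = 2.0000

Case 1: c = 1 < log_4(16) = 2.0000
T(n) = O(n^(log_4 16)) = O(n^2)

For T(n) = 16T(n/4) + O(n^1): log_4(16) = 2.0000. This is Case 1 of the Master Theorem (c < log_b(a), work dominated by leaves), giving O(n^2).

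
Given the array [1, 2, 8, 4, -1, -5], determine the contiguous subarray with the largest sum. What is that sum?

Using Kadane's algorithm on [1, 2, 8, 4, -1, -5]:

Scanning through the array:
Position 1 (value 2): max_ending_here = 3, max_so_far = 3
Position 2 (value 8): max_ending_here = 11, max_so_far = 11
Position 3 (value 4): max_ending_here = 15, max_so_far = 15
Position 4 (value -1): max_ending_here = 14, max_so_far = 15
Position 5 (value -5): max_ending_here = 9, max_so_far = 15

Maximum subarray: [1, 2, 8, 4]
Maximum sum: 15

The maximum subarray is [1, 2, 8, 4] with sum 15. This subarray runs from index 0 to index 3.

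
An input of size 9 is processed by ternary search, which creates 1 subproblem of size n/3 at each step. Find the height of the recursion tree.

For divide and conquer with division factor 3:

Problem sizes at each level:
Level 0: 9
Level 1: 3
Level 2: 1

The root is level 0 and the size-1 base case is level 2 (the tree spans levels 0 through 2, i.e. 3 levels counting the root), so the depth is the number of divisions: log_3(9) = 2

The recursion tree depth is log_3(9) = 2. At each level, the problem size is divided by 3, so it takes 2 divisions to reduce to a base case of size 1. The algorithm makes 1 recursive call at each level.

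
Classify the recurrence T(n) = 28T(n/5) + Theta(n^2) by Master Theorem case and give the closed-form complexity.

Master Theorem for T(n) = 28T(n/5) + O(n^2):

a = 28, b = 5, c = 2
log_b(a) = log_5(28) = 2.0704

Case 1: c = 2 < log_5(28) = 2.0704
T(n) = O(n^(log_5 28))

For T(n) = 28T(n/5) + O(n^2): log_5(28) = 2.0704. This is Case 1 of the Master Theorem (c < log_b(a), work dominated by leaves), giving O(n^(log_5 28)).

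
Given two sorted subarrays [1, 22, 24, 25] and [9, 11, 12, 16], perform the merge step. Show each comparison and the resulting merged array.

Merging process:

Compare 1 vs 9: take 1 from left. Merged: [1]
Compare 22 vs 9: take 9 from right. Merged: [1, 9]
Compare 22 vs 11: take 11 from right. Merged: [1, 9, 11]
Compare 22 vs 12: take 12 from right. Merged: [1, 9, 11, 12]
Compare 22 vs 16: take 16 from right. Merged: [1, 9, 11, 12, 16]
Append remaining from left: [22, 24, 25]. Merged: [1, 9, 11, 12, 16, 22, 24, 25]

Final merged array: [1, 9, 11, 12, 16, 22, 24, 25]
Total comparisons: 5

The merged array is [1, 9, 11, 12, 16, 22, 24, 25], requiring 5 comparisons. The merge step runs in O(n) time where n is the total number of elements.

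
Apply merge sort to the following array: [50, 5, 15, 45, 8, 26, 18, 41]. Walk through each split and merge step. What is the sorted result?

Merge sort trace:

Split: [50, 5, 15, 45, 8, 26, 18, 41] -> [50, 5, 15, 45] and [8, 26, 18, 41]
  Split: [50, 5, 15, 45] -> [50, 5] and [15, 45]
    Split: [50, 5] -> [50] and [5]
    Merge: [50] + [5] -> [5, 50]
    Split: [15, 45] -> [15] and [45]
    Merge: [15] + [45] -> [15, 45]
  Merge: [5, 50] + [15, 45] -> [5, 15, 45, 50]
  Split: [8, 26, 18, 41] -> [8, 26] and [18, 41]
    Split: [8, 26] -> [8] and [26]
    Merge: [8] + [26] -> [8, 26]
    Split: [18, 41] -> [18] and [41]
    Merge: [18] + [41] -> [18, 41]
  Merge: [8, 26] + [18, 41] -> [8, 18, 26, 41]
Merge: [5, 15, 45, 50] + [8, 18, 26, 41] -> [5, 8, 15, 18, 26, 41, 45, 50]

Final sorted array: [5, 8, 15, 18, 26, 41, 45, 50]

The merge sort proceeds by recursively splitting the array and merging sorted halves.
After all merges, the sorted array is [5, 8, 15, 18, 26, 41, 45, 50].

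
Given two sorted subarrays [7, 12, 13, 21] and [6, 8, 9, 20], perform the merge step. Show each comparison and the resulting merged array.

Merging process:

Compare 7 vs 6: take 6 from right. Merged: [6]
Compare 7 vs 8: take 7 from left. Merged: [6, 7]
Compare 12 vs 8: take 8 from right. Merged: [6, 7, 8]
Compare 12 vs 9: take 9 from right. Merged: [6, 7, 8, 9]
Compare 12 vs 20: take 12 from left. Merged: [6, 7, 8, 9, 12]
Compare 13 vs 20: take 13 from left. Merged: [6, 7, 8, 9, 12, 13]
Compare 21 vs 20: take 20 from right. Merged: [6, 7, 8, 9, 12, 13, 20]
Append remaining from left: [21]. Merged: [6, 7, 8, 9, 12, 13, 20, 21]

Final merged array: [6, 7, 8, 9, 12, 13, 20, 21]
Total comparisons: 7

The merged array is [6, 7, 8, 9, 12, 13, 20, 21], requiring 7 comparisons. The merge step runs in O(n) time where n is the total number of elements.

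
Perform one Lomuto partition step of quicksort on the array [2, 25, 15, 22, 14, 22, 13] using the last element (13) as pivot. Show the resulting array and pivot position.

Lomuto partition with pivot = 13:

Initial array: [2, 25, 15, 22, 14, 22, 13]

arr[0]=2 <= 13: swap with position 0, array becomes [2, 25, 15, 22, 14, 22, 13]
arr[1]=25 > 13: no swap
arr[2]=15 > 13: no swap
arr[3]=22 > 13: no swap
arr[4]=14 > 13: no swap
arr[5]=22 > 13: no swap

Place pivot at position 1: [2, 13, 15, 22, 14, 22, 25]
Pivot position: 1

After partitioning with pivot 13, the array becomes [2, 13, 15, 22, 14, 22, 25]. The pivot is placed at index 1. All elements to the left of the pivot are <= 13, and all elements to the right are > 13.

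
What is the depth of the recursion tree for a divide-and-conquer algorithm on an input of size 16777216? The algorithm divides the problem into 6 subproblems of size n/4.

For divide and conquer with division factor 4:

Problem sizes at each level:
Level 0: 16777216
Level 1: 4194304
Level 2: 1048576
Level 3: 262144
Level 4: 65536
Level 5: 16384
Level 6: 4096
Level 7: 1024
Level 8: 256
Level 9: 64
Level 10: 16
Level 11: 4
Level 12: 1

The root is level 0 and the size-1 base case is level 12 (the tree spans levels 0 through 12, i.e. 13 levels counting the root), so the depth is the number of divisions: log_4(16777216) = 12

The recursion tree depth is log_4(16777216) = 12. At each level, the problem size is divided by 4, so it takes 12 divisions to reduce to a base case of size 1. The algorithm makes 6 recursive calls at each level.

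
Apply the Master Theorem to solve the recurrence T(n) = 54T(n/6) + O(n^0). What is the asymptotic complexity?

Master Theorem for T(n) = 54T(n/6) + O(n^0):

a = 54, b = 6, c = 0
log_b(a) = log_6(54) = 2.2263

Case 1: c = 0 < log_6(54) = 2.2263
T(n) = O(n^(log_6 54))

For T(n) = 54T(n/6) + O(n^0): log_6(54) = 2.2263. This is Case 1 of the Master Theorem (c < log_b(a), work dominated by leaves), giving O(n^(log_6 54)).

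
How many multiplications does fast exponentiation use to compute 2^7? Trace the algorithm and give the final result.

Computing 2^7 by squaring (build up from 2^1; each line after the first costs one multiplication):

2^1 = 2
2^2 = (2^1)^2 = 2^2 = 4
2^3 = 2 * 2^2 = 2 * 4 = 8
2^6 = (2^3)^2 = 8^2 = 64
2^7 = 2 * 2^6 = 2 * 64 = 128

Result: 128
Multiplications needed: 4 (4 lines after 2^1)

2^7 = 128. Using exponentiation by squaring, this requires 4 multiplications. The key idea: if the exponent is even, square the half-power; if odd, multiply by the base once.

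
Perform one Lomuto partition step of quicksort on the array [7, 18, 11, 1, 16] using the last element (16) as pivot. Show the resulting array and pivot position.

Lomuto partition with pivot = 16:

Initial array: [7, 18, 11, 1, 16]

arr[0]=7 <= 16: swap with position 0, array becomes [7, 18, 11, 1, 16]
arr[1]=18 > 16: no swap
arr[2]=11 <= 16: swap with position 1, array becomes [7, 11, 18, 1, 16]
arr[3]=1 <= 16: swap with position 2, array becomes [7, 11, 1, 18, 16]

Place pivot at position 3: [7, 11, 1, 16, 18]
Pivot position: 3

After partitioning with pivot 16, the array becomes [7, 11, 1, 16, 18]. The pivot is placed at index 3. All elements to the left of the pivot are <= 16, and all elements to the right are > 16.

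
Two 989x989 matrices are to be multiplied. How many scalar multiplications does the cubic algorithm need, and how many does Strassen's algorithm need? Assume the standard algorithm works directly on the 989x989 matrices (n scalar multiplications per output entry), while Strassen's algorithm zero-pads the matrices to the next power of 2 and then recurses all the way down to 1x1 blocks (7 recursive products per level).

Matrix multiplication for 989x989 matrices:

Strassen's algorithm requires power-of-2 dimensions. Pad 989x989 to 1024x1024 (next power of 2).

Standard algorithm: 989^3 = 967361669 multiplications
Strassen's algorithm: 7^(log2(1024)) = 7^10 = 282475249 multiplications
Savings: 967361669 - 282475249 = 684886420 multiplications

Standard: 967361669 multiplications (989^3). Strassen: 282475249 multiplications (7^10, after padding to 1024x1024). Strassen reduces 8 recursive multiplications to 7 at each level.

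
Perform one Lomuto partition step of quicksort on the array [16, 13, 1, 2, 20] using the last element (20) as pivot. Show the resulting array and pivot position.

Lomuto partition with pivot = 20:

Initial array: [16, 13, 1, 2, 20]

arr[0]=16 <= 20: swap with position 0, array becomes [16, 13, 1, 2, 20]
arr[1]=13 <= 20: swap with position 1, array becomes [16, 13, 1, 2, 20]
arr[2]=1 <= 20: swap with position 2, array becomes [16, 13, 1, 2, 20]
arr[3]=2 <= 20: swap with position 3, array becomes [16, 13, 1, 2, 20]

Place pivot at position 4: [16, 13, 1, 2, 20]
Pivot position: 4

After partitioning with pivot 20, the array becomes [16, 13, 1, 2, 20]. The pivot is placed at index 4. All elements to the left of the pivot are <= 20, and all elements to the right are > 20.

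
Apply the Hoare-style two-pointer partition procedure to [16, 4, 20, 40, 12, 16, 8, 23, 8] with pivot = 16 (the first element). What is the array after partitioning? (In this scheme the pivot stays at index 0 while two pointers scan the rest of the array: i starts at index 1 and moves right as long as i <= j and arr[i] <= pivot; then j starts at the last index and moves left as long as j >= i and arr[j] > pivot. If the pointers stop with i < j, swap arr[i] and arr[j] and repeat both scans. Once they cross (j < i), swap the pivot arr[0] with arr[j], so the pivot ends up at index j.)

Hoare-style two-pointer partition with pivot = 16:

Initial array: [16, 4, 20, 40, 12, 16, 8, 23, 8]

Pointers start at i = 1, j = 8.
i stops at index 2 (arr[2]=20 > 16), j stops at index 8 (arr[8]=8 <= 16): swap arr[2] and arr[8], array becomes [16, 4, 8, 40, 12, 16, 8, 23, 20]
i stops at index 3 (arr[3]=40 > 16), j stops at index 6 (arr[6]=8 <= 16): swap arr[3] and arr[6], array becomes [16, 4, 8, 8, 12, 16, 40, 23, 20]
i ends at 6, j ends at 5: the pointers have crossed (j < i), so scanning stops.

Swap pivot arr[0] with arr[5] to place pivot at position 5: [16, 4, 8, 8, 12, 16, 40, 23, 20]
Pivot position: 5

After partitioning with pivot 16, the array becomes [16, 4, 8, 8, 12, 16, 40, 23, 20]. The pivot is placed at index 5. All elements to the left of the pivot are <= 16, and all elements to the right are > 16.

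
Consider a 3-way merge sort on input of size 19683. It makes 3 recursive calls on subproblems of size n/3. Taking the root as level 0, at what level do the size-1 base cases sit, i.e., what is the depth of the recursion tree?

For divide and conquer with division factor 3:

Problem sizes at each level:
Level 0: 19683
Level 1: 6561
Level 2: 2187
Level 3: 729
Level 4: 243
Level 5: 81
Level 6: 27
Level 7: 9
Level 8: 3
Level 9: 1

The root is level 0 and the size-1 base case is level 9 (the tree spans levels 0 through 9, i.e. 10 levels counting the root), so the depth is the number of divisions: log_3(19683) = 9

The recursion tree depth is log_3(19683) = 9. At each level, the problem size is divided by 3, so it takes 9 divisions to reduce to a base case of size 1. The algorithm makes 3 recursive calls at each level.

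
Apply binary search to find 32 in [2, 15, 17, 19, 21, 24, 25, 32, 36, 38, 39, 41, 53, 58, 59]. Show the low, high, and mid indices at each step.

Binary search for 32 in [2, 15, 17, 19, 21, 24, 25, 32, 36, 38, 39, 41, 53, 58, 59]:

lo=0, hi=14, mid=7, arr[mid]=32 -> Found target at index 7!

Binary search finds 32 at index 7 after 1 comparisons. The search repeatedly halves the search space by comparing with the middle element.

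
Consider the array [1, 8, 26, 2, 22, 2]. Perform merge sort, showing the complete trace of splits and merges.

Merge sort trace:

Split: [1, 8, 26, 2, 22, 2] -> [1, 8, 26] and [2, 22, 2]
  Split: [1, 8, 26] -> [1] and [8, 26]
    Split: [8, 26] -> [8] and [26]
    Merge: [8] + [26] -> [8, 26]
  Merge: [1] + [8, 26] -> [1, 8, 26]
  Split: [2, 22, 2] -> [2] and [22, 2]
    Split: [22, 2] -> [22] and [2]
    Merge: [22] + [2] -> [2, 22]
  Merge: [2] + [2, 22] -> [2, 2, 22]
Merge: [1, 8, 26] + [2, 2, 22] -> [1, 2, 2, 8, 22, 26]

Final sorted array: [1, 2, 2, 8, 22, 26]

The merge sort proceeds by recursively splitting the array and merging sorted halves.
After all merges, the sorted array is [1, 2, 2, 8, 22, 26].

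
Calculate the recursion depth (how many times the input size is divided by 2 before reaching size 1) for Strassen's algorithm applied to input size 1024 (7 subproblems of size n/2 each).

For divide and conquer with division factor 2:

Problem sizes at each level:
Level 0: 1024
Level 1: 512
Level 2: 256
Level 3: 128
Level 4: 64
Level 5: 32
Level 6: 16
Level 7: 8
Level 8: 4
Level 9: 2
Level 10: 1

The root is level 0 and the size-1 base case is level 10 (the tree spans levels 0 through 10, i.e. 11 levels counting the root), so the depth is the number of divisions: log_2(1024) = 10

The recursion tree depth is log_2(1024) = 10. At each level, the problem size is divided by 2, so it takes 10 divisions to reduce to a base case of size 1. The algorithm makes 7 recursive calls at each level.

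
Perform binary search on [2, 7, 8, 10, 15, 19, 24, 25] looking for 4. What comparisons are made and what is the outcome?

Binary search for 4 in [2, 7, 8, 10, 15, 19, 24, 25]:

lo=0, hi=7, mid=3, arr[mid]=10 -> 10 > 4, search left half
lo=0, hi=2, mid=1, arr[mid]=7 -> 7 > 4, search left half
lo=0, hi=0, mid=0, arr[mid]=2 -> 2 < 4, search right half
lo=1 > hi=0, target 4 not found

Binary search determines that 4 is not in the array after 3 comparisons. The search space was exhausted without finding the target.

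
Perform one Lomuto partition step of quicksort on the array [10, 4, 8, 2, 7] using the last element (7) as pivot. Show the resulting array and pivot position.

Lomuto partition with pivot = 7:

Initial array: [10, 4, 8, 2, 7]

arr[0]=10 > 7: no swap
arr[1]=4 <= 7: swap with position 0, array becomes [4, 10, 8, 2, 7]
arr[2]=8 > 7: no swap
arr[3]=2 <= 7: swap with position 1, array becomes [4, 2, 8, 10, 7]

Place pivot at position 2: [4, 2, 7, 10, 8]
Pivot position: 2

After partitioning with pivot 7, the array becomes [4, 2, 7, 10, 8]. The pivot is placed at index 2. All elements to the left of the pivot are <= 7, and all elements to the right are > 7.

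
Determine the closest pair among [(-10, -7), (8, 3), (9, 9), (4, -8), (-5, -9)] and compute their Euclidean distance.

Computing all pairwise distances among 5 points:

d((-10, -7), (8, 3)) = 20.5913
d((-10, -7), (9, 9)) = 24.8395
d((-10, -7), (4, -8)) = 14.0357
d((-10, -7), (-5, -9)) = 5.3852 <-- minimum
d((8, 3), (9, 9)) = 6.0828
d((8, 3), (4, -8)) = 11.7047
d((8, 3), (-5, -9)) = 17.6918
d((9, 9), (4, -8)) = 17.72
d((9, 9), (-5, -9)) = 22.8035
d((4, -8), (-5, -9)) = 9.0554

Closest pair: (-10, -7) and (-5, -9) with distance 5.3852

The closest pair is (-10, -7) and (-5, -9) with Euclidean distance 5.3852. For 5 points, brute-force pairwise comparison is shown above. For large n, the divide-and-conquer algorithm (sort by x, recurse on halves, check the dividing strip) achieves O(n log n).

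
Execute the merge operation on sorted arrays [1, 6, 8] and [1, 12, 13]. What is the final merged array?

Merging process:

Compare 1 vs 1: take 1 from left. Merged: [1]
Compare 6 vs 1: take 1 from right. Merged: [1, 1]
Compare 6 vs 12: take 6 from left. Merged: [1, 1, 6]
Compare 8 vs 12: take 8 from left. Merged: [1, 1, 6, 8]
Append remaining from right: [12, 13]. Merged: [1, 1, 6, 8, 12, 13]

Final merged array: [1, 1, 6, 8, 12, 13]
Total comparisons: 4

The merged array is [1, 1, 6, 8, 12, 13], requiring 4 comparisons. The merge step runs in O(n) time where n is the total number of elements.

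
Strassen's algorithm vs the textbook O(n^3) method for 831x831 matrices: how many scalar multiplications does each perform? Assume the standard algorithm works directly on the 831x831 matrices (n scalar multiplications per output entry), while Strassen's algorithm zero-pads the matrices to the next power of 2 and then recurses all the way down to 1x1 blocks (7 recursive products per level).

Matrix multiplication for 831x831 matrices:

Strassen's algorithm requires power-of-2 dimensions. Pad 831x831 to 1024x1024 (next power of 2).

Standard algorithm: 831^3 = 573856191 multiplications
Strassen's algorithm: 7^(log2(1024)) = 7^10 = 282475249 multiplications
Savings: 573856191 - 282475249 = 291380942 multiplications

Standard: 573856191 multiplications (831^3). Strassen: 282475249 multiplications (7^10, after padding to 1024x1024). Strassen reduces 8 recursive multiplications to 7 at each level.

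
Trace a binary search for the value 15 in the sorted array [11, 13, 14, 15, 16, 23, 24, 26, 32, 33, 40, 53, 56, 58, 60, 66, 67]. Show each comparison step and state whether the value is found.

Binary search for 15 in [11, 13, 14, 15, 16, 23, 24, 26, 32, 33, 40, 53, 56, 58, 60, 66, 67]:

lo=0, hi=16, mid=8, arr[mid]=32 -> 32 > 15, search left half
lo=0, hi=7, mid=3, arr[mid]=15 -> Found target at index 3!

Binary search finds 15 at index 3 after 2 comparisons. The search repeatedly halves the search space by comparing with the middle element.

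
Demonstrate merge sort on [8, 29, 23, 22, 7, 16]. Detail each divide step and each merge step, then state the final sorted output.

Merge sort trace:

Split: [8, 29, 23, 22, 7, 16] -> [8, 29, 23] and [22, 7, 16]
  Split: [8, 29, 23] -> [8] and [29, 23]
    Split: [29, 23] -> [29] and [23]
    Merge: [29] + [23] -> [23, 29]
  Merge: [8] + [23, 29] -> [8, 23, 29]
  Split: [22, 7, 16] -> [22] and [7, 16]
    Split: [7, 16] -> [7] and [16]
    Merge: [7] + [16] -> [7, 16]
  Merge: [22] + [7, 16] -> [7, 16, 22]
Merge: [8, 23, 29] + [7, 16, 22] -> [7, 8, 16, 22, 23, 29]

Final sorted array: [7, 8, 16, 22, 23, 29]

The merge sort proceeds by recursively splitting the array and merging sorted halves.
After all merges, the sorted array is [7, 8, 16, 22, 23, 29].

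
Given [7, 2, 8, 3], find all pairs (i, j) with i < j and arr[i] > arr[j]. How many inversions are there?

Finding inversions in [7, 2, 8, 3]:

(0, 1): arr[0]=7 > arr[1]=2
(0, 3): arr[0]=7 > arr[3]=3
(2, 3): arr[2]=8 > arr[3]=3

Total inversions: 3

The array has 3 inversion(s): (0,1), (0,3), (2,3). Each pair (i,j) satisfies i < j and arr[i] > arr[j].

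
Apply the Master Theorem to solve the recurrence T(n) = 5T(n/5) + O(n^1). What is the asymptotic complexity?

Master Theorem for T(n) = 5T(n/5) + O(n^1):

a = 5, b = 5, c = 1
log_b(a) = log_5(5) = 1.0000

Case 2: c = 1 = log_5(5) = 1.0000
T(n) = O(n^1 log n) = O(n log n)

For T(n) = 5T(n/5) + O(n^1): log_5(5) = 1.0000. This is Case 2 of the Master Theorem (c = log_b(a), equal work at all levels), giving O(n log n).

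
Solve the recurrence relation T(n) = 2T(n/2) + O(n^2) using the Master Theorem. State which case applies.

Master Theorem for T(n) = 2T(n/2) + O(n^2):

a = 2, b = 2, c = 2
log_b(a) = log_2(2) = 1.0000

Case 3: c = 2 > log_2(2) = 1.0000
T(n) = O(n^2) = O(n^2)

For T(n) = 2T(n/2) + O(n^2): log_2(2) = 1.0000. This is Case 3 of the Master Theorem (c > log_b(a), work dominated by root), giving O(n^2).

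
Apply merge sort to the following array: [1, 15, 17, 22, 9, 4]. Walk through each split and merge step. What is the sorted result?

Merge sort trace:

Split: [1, 15, 17, 22, 9, 4] -> [1, 15, 17] and [22, 9, 4]
  Split: [1, 15, 17] -> [1] and [15, 17]
    Split: [15, 17] -> [15] and [17]
    Merge: [15] + [17] -> [15, 17]
  Merge: [1] + [15, 17] -> [1, 15, 17]
  Split: [22, 9, 4] -> [22] and [9, 4]
    Split: [9, 4] -> [9] and [4]
    Merge: [9] + [4] -> [4, 9]
  Merge: [22] + [4, 9] -> [4, 9, 22]
Merge: [1, 15, 17] + [4, 9, 22] -> [1, 4, 9, 15, 17, 22]

Final sorted array: [1, 4, 9, 15, 17, 22]

The merge sort proceeds by recursively splitting the array and merging sorted halves.
After all merges, the sorted array is [1, 4, 9, 15, 17, 22].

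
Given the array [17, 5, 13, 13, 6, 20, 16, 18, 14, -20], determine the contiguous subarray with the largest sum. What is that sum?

Using Kadane's algorithm on [17, 5, 13, 13, 6, 20, 16, 18, 14, -20]:

Scanning through the array:
Position 1 (value 5): max_ending_here = 22, max_so_far = 22
Position 2 (value 13): max_ending_here = 35, max_so_far = 35
Position 3 (value 13): max_ending_here = 48, max_so_far = 48
Position 4 (value 6): max_ending_here = 54, max_so_far = 54
Position 5 (value 20): max_ending_here = 74, max_so_far = 74
Position 6 (value 16): max_ending_here = 90, max_so_far = 90
Position 7 (value 18): max_ending_here = 108, max_so_far = 108
Position 8 (value 14): max_ending_here = 122, max_so_far = 122
Position 9 (value -20): max_ending_here = 102, max_so_far = 122

Maximum subarray: [17, 5, 13, 13, 6, 20, 16, 18, 14]
Maximum sum: 122

The maximum subarray is [17, 5, 13, 13, 6, 20, 16, 18, 14] with sum 122. This subarray runs from index 0 to index 8.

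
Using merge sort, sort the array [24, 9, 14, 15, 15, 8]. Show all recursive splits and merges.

Merge sort trace:

Split: [24, 9, 14, 15, 15, 8] -> [24, 9, 14] and [15, 15, 8]
  Split: [24, 9, 14] -> [24] and [9, 14]
    Split: [9, 14] -> [9] and [14]
    Merge: [9] + [14] -> [9, 14]
  Merge: [24] + [9, 14] -> [9, 14, 24]
  Split: [15, 15, 8] -> [15] and [15, 8]
    Split: [15, 8] -> [15] and [8]
    Merge: [15] + [8] -> [8, 15]
  Merge: [15] + [8, 15] -> [8, 15, 15]
Merge: [9, 14, 24] + [8, 15, 15] -> [8, 9, 14, 15, 15, 24]

Final sorted array: [8, 9, 14, 15, 15, 24]

The merge sort proceeds by recursively splitting the array and merging sorted halves.
After all merges, the sorted array is [8, 9, 14, 15, 15, 24].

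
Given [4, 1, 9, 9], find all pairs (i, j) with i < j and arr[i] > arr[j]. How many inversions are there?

Finding inversions in [4, 1, 9, 9]:

(0, 1): arr[0]=4 > arr[1]=1

Total inversions: 1

The array has 1 inversion(s): (0,1). Each pair (i,j) satisfies i < j and arr[i] > arr[j].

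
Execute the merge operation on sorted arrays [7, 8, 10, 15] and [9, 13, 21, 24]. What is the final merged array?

Merging process:

Compare 7 vs 9: take 7 from left. Merged: [7]
Compare 8 vs 9: take 8 from left. Merged: [7, 8]
Compare 10 vs 9: take 9 from right. Merged: [7, 8, 9]
Compare 10 vs 13: take 10 from left. Merged: [7, 8, 9, 10]
Compare 15 vs 13: take 13 from right. Merged: [7, 8, 9, 10, 13]
Compare 15 vs 21: take 15 from left. Merged: [7, 8, 9, 10, 13, 15]
Append remaining from right: [21, 24]. Merged: [7, 8, 9, 10, 13, 15, 21, 24]

Final merged array: [7, 8, 9, 10, 13, 15, 21, 24]
Total comparisons: 6

The merged array is [7, 8, 9, 10, 13, 15, 21, 24], requiring 6 comparisons. The merge step runs in O(n) time where n is the total number of elements.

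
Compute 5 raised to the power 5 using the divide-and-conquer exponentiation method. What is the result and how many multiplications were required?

Computing 5^5 by squaring (build up from 5^1; each line after the first costs one multiplication):

5^1 = 5
5^2 = (5^1)^2 = 5^2 = 25
5^4 = (5^2)^2 = 25^2 = 625
5^5 = 5 * 5^4 = 5 * 625 = 3125

Result: 3125
Multiplications needed: 3 (3 lines after 5^1)

5^5 = 3125. Using exponentiation by squaring, this requires 3 multiplications. The key idea: if the exponent is even, square the half-power; if odd, multiply by the base once.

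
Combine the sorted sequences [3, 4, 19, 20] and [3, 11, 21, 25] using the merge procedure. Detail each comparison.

Merging process:

Compare 3 vs 3: take 3 from left. Merged: [3]
Compare 4 vs 3: take 3 from right. Merged: [3, 3]
Compare 4 vs 11: take 4 from left. Merged: [3, 3, 4]
Compare 19 vs 11: take 11 from right. Merged: [3, 3, 4, 11]
Compare 19 vs 21: take 19 from left. Merged: [3, 3, 4, 11, 19]
Compare 20 vs 21: take 20 from left. Merged: [3, 3, 4, 11, 19, 20]
Append remaining from right: [21, 25]. Merged: [3, 3, 4, 11, 19, 20, 21, 25]

Final merged array: [3, 3, 4, 11, 19, 20, 21, 25]
Total comparisons: 6

The merged array is [3, 3, 4, 11, 19, 20, 21, 25], requiring 6 comparisons. The merge step runs in O(n) time where n is the total number of elements.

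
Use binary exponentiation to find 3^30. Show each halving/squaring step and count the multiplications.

Computing 3^30 by squaring (build up from 3^1; each line after the first costs one multiplication):

3^1 = 3
3^2 = (3^1)^2 = 3^2 = 9
3^3 = 3 * 3^2 = 3 * 9 = 27
3^6 = (3^3)^2 = 27^2 = 729
3^7 = 3 * 3^6 = 3 * 729 = 2187
3^14 = (3^7)^2 = 2187^2 = 4782969
3^15 = 3 * 3^14 = 3 * 4782969 = 14348907
3^30 = (3^15)^2 = 14348907^2 = 205891132094649

Result: 205891132094649
Multiplications needed: 7 (7 lines after 3^1)

3^30 = 205891132094649. Using exponentiation by squaring, this requires 7 multiplications. The key idea: if the exponent is even, square the half-power; if odd, multiply by the base once.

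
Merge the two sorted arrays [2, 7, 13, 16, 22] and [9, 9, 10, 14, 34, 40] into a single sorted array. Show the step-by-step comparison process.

Merging process:

Compare 2 vs 9: take 2 from left. Merged: [2]
Compare 7 vs 9: take 7 from left. Merged: [2, 7]
Compare 13 vs 9: take 9 from right. Merged: [2, 7, 9]
Compare 13 vs 9: take 9 from right. Merged: [2, 7, 9, 9]
Compare 13 vs 10: take 10 from right. Merged: [2, 7, 9, 9, 10]
Compare 13 vs 14: take 13 from left. Merged: [2, 7, 9, 9, 10, 13]
Compare 16 vs 14: take 14 from right. Merged: [2, 7, 9, 9, 10, 13, 14]
Compare 16 vs 34: take 16 from left. Merged: [2, 7, 9, 9, 10, 13, 14, 16]
Compare 22 vs 34: take 22 from left. Merged: [2, 7, 9, 9, 10, 13, 14, 16, 22]
Append remaining from right: [34, 40]. Merged: [2, 7, 9, 9, 10, 13, 14, 16, 22, 34, 40]

Final merged array: [2, 7, 9, 9, 10, 13, 14, 16, 22, 34, 40]
Total comparisons: 9

The merged array is [2, 7, 9, 9, 10, 13, 14, 16, 22, 34, 40], requiring 9 comparisons. The merge step runs in O(n) time where n is the total number of elements.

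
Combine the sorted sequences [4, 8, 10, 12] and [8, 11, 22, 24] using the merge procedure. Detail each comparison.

Merging process:

Compare 4 vs 8: take 4 from left. Merged: [4]
Compare 8 vs 8: take 8 from left. Merged: [4, 8]
Compare 10 vs 8: take 8 from right. Merged: [4, 8, 8]
Compare 10 vs 11: take 10 from left. Merged: [4, 8, 8, 10]
Compare 12 vs 11: take 11 from right. Merged: [4, 8, 8, 10, 11]
Compare 12 vs 22: take 12 from left. Merged: [4, 8, 8, 10, 11, 12]
Append remaining from right: [22, 24]. Merged: [4, 8, 8, 10, 11, 12, 22, 24]

Final merged array: [4, 8, 8, 10, 11, 12, 22, 24]
Total comparisons: 6

The merged array is [4, 8, 8, 10, 11, 12, 22, 24], requiring 6 comparisons. The merge step runs in O(n) time where n is the total number of elements.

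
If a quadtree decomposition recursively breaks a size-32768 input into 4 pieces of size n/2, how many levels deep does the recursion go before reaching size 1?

For divide and conquer with division factor 2:

Problem sizes at each level:
Level 0: 32768
Level 1: 16384
Level 2: 8192
Level 3: 4096
Level 4: 2048
Level 5: 1024
Level 6: 512
Level 7: 256
Level 8: 128
Level 9: 64
Level 10: 32
Level 11: 16
Level 12: 8
Level 13: 4
Level 14: 2
Level 15: 1

The root is level 0 and the size-1 base case is level 15 (the tree spans levels 0 through 15, i.e. 16 levels counting the root), so the depth is the number of divisions: log_2(32768) = 15

The recursion tree depth is log_2(32768) = 15. At each level, the problem size is divided by 2, so it takes 15 divisions to reduce to a base case of size 1. The algorithm makes 4 recursive calls at each level.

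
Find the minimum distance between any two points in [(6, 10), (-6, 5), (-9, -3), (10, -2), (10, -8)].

Computing all pairwise distances among 5 points:

d((6, 10), (-6, 5)) = 13.0
d((6, 10), (-9, -3)) = 19.8494
d((6, 10), (10, -2)) = 12.6491
d((6, 10), (10, -8)) = 18.4391
d((-6, 5), (-9, -3)) = 8.544
d((-6, 5), (10, -2)) = 17.4642
d((-6, 5), (10, -8)) = 20.6155
d((-9, -3), (10, -2)) = 19.0263
d((-9, -3), (10, -8)) = 19.6469
d((10, -2), (10, -8)) = 6.0 <-- minimum

Closest pair: (10, -2) and (10, -8) with distance 6.0

The closest pair is (10, -2) and (10, -8) with Euclidean distance 6.0. For 5 points, brute-force pairwise comparison is shown above. For large n, the divide-and-conquer algorithm (sort by x, recurse on halves, check the dividing strip) achieves O(n log n).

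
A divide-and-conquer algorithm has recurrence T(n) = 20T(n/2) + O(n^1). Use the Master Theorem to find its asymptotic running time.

Master Theorem for T(n) = 20T(n/2) + O(n^1):

a = 20, b = 2, c = 1
log_b(a) = log_2(20) = 4.3219

Case 1: c = 1 < log_2(20) = 4.3219
T(n) = O(n^(log_2 20))

For T(n) = 20T(n/2) + O(n^1): log_2(20) = 4.3219. This is Case 1 of the Master Theorem (c < log_b(a), work dominated by leaves), giving O(n^(log_2 20)).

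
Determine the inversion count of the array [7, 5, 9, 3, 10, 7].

Finding inversions in [7, 5, 9, 3, 10, 7]:

(0, 1): arr[0]=7 > arr[1]=5
(0, 3): arr[0]=7 > arr[3]=3
(1, 3): arr[1]=5 > arr[3]=3
(2, 3): arr[2]=9 > arr[3]=3
(2, 5): arr[2]=9 > arr[5]=7
(4, 5): arr[4]=10 > arr[5]=7

Total inversions: 6

The array has 6 inversion(s): (0,1), (0,3), (1,3), (2,3), (2,5), (4,5). Each pair (i,j) satisfies i < j and arr[i] > arr[j].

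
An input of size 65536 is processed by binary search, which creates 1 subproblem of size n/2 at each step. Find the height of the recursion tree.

For divide and conquer with division factor 2:

Problem sizes at each level:
Level 0: 65536
Level 1: 32768
Level 2: 16384
Level 3: 8192
Level 4: 4096
Level 5: 2048
Level 6: 1024
Level 7: 512
Level 8: 256
Level 9: 128
Level 10: 64
Level 11: 32
Level 12: 16
Level 13: 8
Level 14: 4
Level 15: 2
Level 16: 1

The root is level 0 and the size-1 base case is level 16 (the tree spans levels 0 through 16, i.e. 17 levels counting the root), so the depth is the number of divisions: log_2(65536) = 16

The recursion tree depth is log_2(65536) = 16. At each level, the problem size is divided by 2, so it takes 16 divisions to reduce to a base case of size 1. The algorithm makes 1 recursive call at each level.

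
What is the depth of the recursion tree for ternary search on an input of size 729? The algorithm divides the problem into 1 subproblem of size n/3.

For divide and conquer with division factor 3:

Problem sizes at each level:
Level 0: 729
Level 1: 243
Level 2: 81
Level 3: 27
Level 4: 9
Level 5: 3
Level 6: 1

The root is level 0 and the size-1 base case is level 6 (the tree spans levels 0 through 6, i.e. 7 levels counting the root), so the depth is the number of divisions: log_3(729) = 6

The recursion tree depth is log_3(729) = 6. At each level, the problem size is divided by 3, so it takes 6 divisions to reduce to a base case of size 1. The algorithm makes 1 recursive call at each level.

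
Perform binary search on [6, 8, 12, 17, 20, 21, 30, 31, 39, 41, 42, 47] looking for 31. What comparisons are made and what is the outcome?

Binary search for 31 in [6, 8, 12, 17, 20, 21, 30, 31, 39, 41, 42, 47]:

lo=0, hi=11, mid=5, arr[mid]=21 -> 21 < 31, search right half
lo=6, hi=11, mid=8, arr[mid]=39 -> 39 > 31, search left half
lo=6, hi=7, mid=6, arr[mid]=30 -> 30 < 31, search right half
lo=7, hi=7, mid=7, arr[mid]=31 -> Found target at index 7!

Binary search finds 31 at index 7 after 4 comparisons. The search repeatedly halves the search space by comparing with the middle element.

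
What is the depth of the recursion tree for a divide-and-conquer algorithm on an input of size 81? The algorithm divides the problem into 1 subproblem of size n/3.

For divide and conquer with division factor 3:

Problem sizes at each level:
Level 0: 81
Level 1: 27
Level 2: 9
Level 3: 3
Level 4: 1

The root is level 0 and the size-1 base case is level 4 (the tree spans levels 0 through 4, i.e. 5 levels counting the root), so the depth is the number of divisions: log_3(81) = 4

The recursion tree depth is log_3(81) = 4. At each level, the problem size is divided by 3, so it takes 4 divisions to reduce to a base case of size 1. The algorithm makes 1 recursive call at each level.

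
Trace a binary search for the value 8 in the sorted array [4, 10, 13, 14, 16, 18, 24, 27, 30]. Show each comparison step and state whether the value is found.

Binary search for 8 in [4, 10, 13, 14, 16, 18, 24, 27, 30]:

lo=0, hi=8, mid=4, arr[mid]=16 -> 16 > 8, search left half
lo=0, hi=3, mid=1, arr[mid]=10 -> 10 > 8, search left half
lo=0, hi=0, mid=0, arr[mid]=4 -> 4 < 8, search right half
lo=1 > hi=0, target 8 not found

Binary search determines that 8 is not in the array after 3 comparisons. The search space was exhausted without finding the target.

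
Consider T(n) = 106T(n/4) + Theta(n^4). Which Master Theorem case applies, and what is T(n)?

Master Theorem for T(n) = 106T(n/4) + O(n^4):

a = 106, b = 4, c = 4
log_b(a) = log_4(106) = 3.3640

Case 3: c = 4 > log_4(106) = 3.3640
T(n) = O(n^4) = O(n^4)

For T(n) = 106T(n/4) + O(n^4): log_4(106) = 3.3640. This is Case 3 of the Master Theorem (c > log_b(a), work dominated by root), giving O(n^4).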